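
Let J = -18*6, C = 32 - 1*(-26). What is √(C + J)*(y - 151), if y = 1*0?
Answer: -755*I*√2 ≈ -1067.7*I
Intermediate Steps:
C = 58 (C = 32 + 26 = 58)
y = 0
J = -108
√(C + J)*(y - 151) = √(58 - 108)*(0 - 151) = √(-50)*(-151) = (5*I*√2)*(-151) = -755*I*√2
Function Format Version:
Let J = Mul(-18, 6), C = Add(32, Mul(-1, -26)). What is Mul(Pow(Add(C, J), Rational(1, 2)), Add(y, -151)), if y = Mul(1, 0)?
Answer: Mul(-755, I, Pow(2, Rational(1, 2))) ≈ Mul(-1067.7, I)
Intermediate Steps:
C = 58 (C = Add(32, 26) = 58)
y = 0
J = -108
Mul(Pow(Add(C, J), Rational(1, 2)), Add(y, -151)) = Mul(Pow(Add(58, -108), Rational(1, 2)), Add(0, -151)) = Mul(Pow(-50, Rational(1, 2)), -151) = Mul(Mul(5, I, Pow(2, Rational(1, 2))), -151) = Mul(-755, I, Pow(2, Rational(1, 2)))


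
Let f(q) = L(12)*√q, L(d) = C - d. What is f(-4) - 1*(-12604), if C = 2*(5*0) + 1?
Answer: 12604 - 22*I ≈ 12604.0 - 22.0*I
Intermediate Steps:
C = 1 (C = 2*0 + 1 = 0 + 1 = 1)
L(d) = 1 - d
f(q) = -11*√q (f(q) = (1 - 1*12)*√q = (1 - 12)*√q = -11*√q)
f(-4) - 1*(-12604) = -22*I - 1*(-12604) = -22*I + 12604 = 12604 - 22*I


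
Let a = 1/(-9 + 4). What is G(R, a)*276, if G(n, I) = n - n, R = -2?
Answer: 0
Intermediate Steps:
a = -1/5 (a = 1/(-5) = -1/5 ≈ -0.20000)
G(n, I) = 0
G(R, a)*276 = 0*276 = 0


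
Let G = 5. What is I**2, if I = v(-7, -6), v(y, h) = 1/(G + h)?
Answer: 1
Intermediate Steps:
v(y, h) = 1/(5 + h)
I = -1 (I = 1/(5 - 6) = 1/(-1) = -1)
I**2 = (-1)**2 = 1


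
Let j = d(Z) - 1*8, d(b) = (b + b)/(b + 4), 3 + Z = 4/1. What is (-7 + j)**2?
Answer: 5329/25 ≈ 213.16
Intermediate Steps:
Z = 1 (Z = -3 + 4/1 = -3 + 4*1 = -3 + 4 = 1)
d(b) = 2*b/(4 + b) (d(b) = (2*b)/(4 + b) = 2*b/(4 + b))
j = -38/5 (j = 2*1/(4 + 1) - 1*8 = 2*1/5 - 8 = 2*1*(1/5) - 8 = 2/5 - 8 = -38/5 ≈ -7.6000)
(-7 + j)**2 = (-7 - 38/5)**2 = (-73/5)**2 = 5329/25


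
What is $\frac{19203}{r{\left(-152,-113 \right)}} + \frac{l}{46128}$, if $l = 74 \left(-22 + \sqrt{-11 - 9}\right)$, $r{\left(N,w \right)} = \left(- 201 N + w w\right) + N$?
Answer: $\frac{203879213}{497824908} + \frac{37 i \sqrt{5}}{11532} \approx 0.40954 + 0.0071743 i$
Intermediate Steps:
$r{\left(N,w \right)} = w^{2} - 200 N$ ($r{\left(N,w \right)} = \left(- 201 N + w^{2}\right) + N = \left(w^{2} - 201 N\right) + N = w^{2} - 200 N$)
$l = -1628 + 148 i \sqrt{5}$ ($l = 74 \left(-22 + \sqrt{-20}\right) = 74 \left(-22 + 2 i \sqrt{5}\right) = -1628 + 148 i \sqrt{5} \approx -1628.0 + 330.94 i$)
$\frac{19203}{r{\left(-152,-113 \right)}} + \frac{l}{46128} = \frac{19203}{\left(-113\right)^{2} - -30400} + \frac{-1628 + 148 i \sqrt{5}}{46128} = \frac{19203}{12769 + 30400} + \left(-1628 + 148 i \sqrt{5}\right) \frac{1}{46128} = \frac{19203}{43169} - \left(\frac{407}{11532} - \frac{37 i \sqrt{5}}{11532}\right) = \frac{203879213}{497824908} + \frac{37 i \sqrt{5}}{11532}$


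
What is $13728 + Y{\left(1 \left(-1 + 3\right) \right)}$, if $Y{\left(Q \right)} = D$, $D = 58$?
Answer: $13786$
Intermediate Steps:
$Y{\left(Q \right)} = 58$
$13728 + Y{\left(1 \left(-1 + 3\right) \right)} = 13728 + 58 = 13786$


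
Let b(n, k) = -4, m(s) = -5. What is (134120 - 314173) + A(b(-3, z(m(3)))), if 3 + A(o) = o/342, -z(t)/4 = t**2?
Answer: -30789578/171 ≈ -1.8006e+5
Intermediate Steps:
z(t) = -4*t**2
A(o) = -3 + o/342
(134120 - 314173) + A(b(-3, z(m(3)))) = (134120 - 314173) + (-3 + (1/342)*(-4)) = -180053 + (-3 - 2/171) = -180053 - 515/171 = -30789578/171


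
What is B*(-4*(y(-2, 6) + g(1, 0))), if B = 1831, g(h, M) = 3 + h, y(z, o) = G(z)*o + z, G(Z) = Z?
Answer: 73240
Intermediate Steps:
y(z, o) = z + o*z (y(z, o) = z*o + z = o*z + z = z + o*z)
B*(-4*(y(-2, 6) + g(1, 0))) = 1831*(-4*(-2*(1 + 6) + (3 + 1))) = 1831*(-4*(-2*7 + 4)) = 1831*(-4*(-14 + 4)) = 1831*(-4*(-10)) = 1831*40 = 73240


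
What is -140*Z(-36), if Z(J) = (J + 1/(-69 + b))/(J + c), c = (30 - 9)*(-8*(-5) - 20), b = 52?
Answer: 21455/1632 ≈ 13.146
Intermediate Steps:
c = 420 (c = 21*(40 - 20) = 21*20 = 420)
Z(J) = (-1/17 + J)/(420 + J) (Z(J) = (J + 1/(-69 + 52))/(J + 420) = (J + 1/(-17))/(420 + J) = (J - 1/17)/(420 + J) = (-1/17 + J)/(420 + J))
-140*Z(-36) = -140*(-1/17 - 36)/(420 - 36) = -140*(-613)/(384*17) = -35*(-613)/(96*17) = -140*(-613/6528) = 21455/1632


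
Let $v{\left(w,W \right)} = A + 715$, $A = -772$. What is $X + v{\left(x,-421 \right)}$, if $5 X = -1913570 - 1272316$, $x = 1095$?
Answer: $- \frac{3186171}{5} \approx -6.3723 \cdot 10^{5}$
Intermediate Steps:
$v{\left(w,W \right)} = -57$ ($v{\left(w,W \right)} = -772 + 715 = -57$)
$X = - \frac{3185886}{5}$ ($X = \frac{-1913570 - 1272316}{5} = \frac{1}{5} \left(-3185886\right) = - \frac{3185886}{5} \approx -6.3718 \cdot 10^{5}$)
$X + v{\left(x,-421 \right)} = - \frac{3185886}{5} - 57 = - \frac{3186171}{5}$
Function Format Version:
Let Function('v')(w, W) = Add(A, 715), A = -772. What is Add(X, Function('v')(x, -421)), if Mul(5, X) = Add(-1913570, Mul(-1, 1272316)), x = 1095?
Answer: Rational(-3186171, 5) ≈ -6.3723e+5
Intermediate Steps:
Function('v')(w, W) = -57 (Function('v')(w, W) = Add(-772, 715) = -57)
X = Rational(-3185886, 5) (X = Mul(Rational(1, 5), Add(-1913570, Mul(-1, 1272316))) = Mul(Rational(1, 5), Add(-1913570, -1272316)) = Mul(Rational(1, 5), -3185886) = Rational(-3185886, 5) ≈ -6.3718e+5)
Add(X, Function('v')(x, -421)) = Add(Rational(-3185886, 5), -57) = Rational(-3186171, 5)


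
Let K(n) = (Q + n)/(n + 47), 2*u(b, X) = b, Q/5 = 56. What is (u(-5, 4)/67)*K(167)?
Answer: -2235/28676 ≈ -0.077940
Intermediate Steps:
Q = 280 (Q = 5*56 = 280)
u(b, X) = b/2
K(n) = (280 + n)/(47 + n) (K(n) = (280 + n)/(n + 47) = (280 + n)/(47 + n))
(u(-5, 4)/67)*K(167) = (((½)*(-5))/67)*((280 + 167)/(47 + 167)) = (-5/2*1/67)*(447/214) = -5*447/28676 = -5/134*447/214 = -2235/28676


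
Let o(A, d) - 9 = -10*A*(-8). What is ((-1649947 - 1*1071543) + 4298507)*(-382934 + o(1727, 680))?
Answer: -385998566005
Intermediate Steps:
o(A, d) = 9 + 80*A (o(A, d) = 9 - 10*A*(-8) = 9 + 80*A)
((-1649947 - 1*1071543) + 4298507)*(-382934 + o(1727, 680)) = ((-1649947 - 1*1071543) + 4298507)*(-382934 + (9 + 80*1727)) = ((-1649947 - 1071543) + 4298507)*(-382934 + (9 + 138160)) = (-2721490 + 4298507)*(-382934 + 138169) = 1577017*(-244765) = -385998566005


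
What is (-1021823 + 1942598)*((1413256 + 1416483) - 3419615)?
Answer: -543143073900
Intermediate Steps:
(-1021823 + 1942598)*((1413256 + 1416483) - 3419615) = 920775*(2829739 - 3419615) = 920775*(-589876) = -543143073900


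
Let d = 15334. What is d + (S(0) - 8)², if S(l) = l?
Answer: 15398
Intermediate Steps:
d + (S(0) - 8)² = 15334 + (0 - 8)² = 15334 + (-8)² = 15334 + 64 = 15398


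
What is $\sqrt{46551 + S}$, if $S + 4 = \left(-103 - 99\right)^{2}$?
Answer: $\sqrt{87351} \approx 295.55$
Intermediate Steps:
$S = 40800$ ($S = -4 + \left(-103 - 99\right)^{2} = -4 + \left(-202\right)^{2} = -4 + 40804 = 40800$)
$\sqrt{46551 + S} = \sqrt{46551 + 40800} = \sqrt{87351}$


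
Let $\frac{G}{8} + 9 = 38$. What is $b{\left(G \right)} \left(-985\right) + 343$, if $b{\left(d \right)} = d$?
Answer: $-228177$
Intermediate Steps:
$G = 232$ ($G = -72 + 8 \cdot 38 = -72 + 304 = 232$)
$b{\left(G \right)} \left(-985\right) + 343 = 232 \left(-985\right) + 343 = -228520 + 343 = -228177$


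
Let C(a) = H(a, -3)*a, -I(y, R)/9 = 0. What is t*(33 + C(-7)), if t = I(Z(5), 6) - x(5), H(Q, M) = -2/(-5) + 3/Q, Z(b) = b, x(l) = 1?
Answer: -166/5 ≈ -33.200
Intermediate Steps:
H(Q, M) = ⅖ + 3/Q (H(Q, M) = -2*(-⅕) + 3/Q = ⅖ + 3/Q)
I(y, R) = 0 (I(y, R) = -9*0 = 0)
C(a) = a*(⅖ + 3/a) (C(a) = (⅖ + 3/a)*a = a*(⅖ + 3/a))
t = -1 (t = 0 - 1*1 = 0 - 1 = -1)
t*(33 + C(-7)) = -(33 + (3 + (⅖)*(-7))) = -(33 + (3 - 14/5)) = -(33 + ⅕) = -1*166/5 = -166/5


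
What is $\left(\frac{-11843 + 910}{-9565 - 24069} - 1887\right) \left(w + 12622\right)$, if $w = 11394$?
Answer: $- \frac{761984751400}{16817} \approx -4.531 \cdot 10^{7}$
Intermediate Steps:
$\left(\frac{-11843 + 910}{-9565 - 24069} - 1887\right) \left(w + 12622\right) = \left(\frac{-11843 + 910}{-9565 - 24069} - 1887\right) \left(11394 + 12622\right) = \left(- \frac{10933}{-33634} - 1887\right) 24016 = \left(\left(-10933\right) \left(- \frac{1}{33634}\right) - 1887\right) 24016 = \left(\frac{10933}{33634} - 1887\right) 24016 = \left(- \frac{63456425}{33634}\right) 24016 = - \frac{761984751400}{16817}$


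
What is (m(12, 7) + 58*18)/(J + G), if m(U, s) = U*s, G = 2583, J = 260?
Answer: 1128/2843 ≈ 0.39676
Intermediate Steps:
(m(12, 7) + 58*18)/(J + G) = (12*7 + 58*18)/(260 + 2583) = (84 + 1044)/2843 = 1128*(1/2843) = 1128/2843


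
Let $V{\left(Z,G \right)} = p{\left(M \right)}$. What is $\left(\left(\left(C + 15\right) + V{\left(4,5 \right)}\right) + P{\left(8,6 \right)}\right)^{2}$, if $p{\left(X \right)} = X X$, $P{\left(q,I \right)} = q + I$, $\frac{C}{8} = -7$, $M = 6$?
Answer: $81$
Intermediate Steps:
$C = -56$ ($C = 8 \left(-7\right) = -56$)
$P{\left(q,I \right)} = I + q$
$p{\left(X \right)} = X^{2}$
$V{\left(Z,G \right)} = 36$ ($V{\left(Z,G \right)} = 6^{2} = 36$)
$\left(\left(\left(C + 15\right) + V{\left(4,5 \right)}\right) + P{\left(8,6 \right)}\right)^{2} = \left(\left(\left(-56 + 15\right) + 36\right) + \left(6 + 8\right)\right)^{2} = \left(\left(-41 + 36\right) + 14\right)^{2} = \left(-5 + 14\right)^{2} = 9^{2} = 81$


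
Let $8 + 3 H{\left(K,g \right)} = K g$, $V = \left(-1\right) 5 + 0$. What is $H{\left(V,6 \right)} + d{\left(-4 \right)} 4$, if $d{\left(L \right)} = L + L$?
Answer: $- \frac{134}{3} \approx -44.667$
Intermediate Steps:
$d{\left(L \right)} = 2 L$
$V = -5$ ($V = -5 + 0 = -5$)
$H{\left(K,g \right)} = - \frac{8}{3} + \frac{K g}{3}$
$H{\left(V,6 \right)} + d{\left(-4 \right)} 4 = \left(- \frac{8}{3} + \frac{1}{3} \left(-5\right) 6\right) + 2 \left(-4\right) 4 = \left(- \frac{8}{3} - 10\right) - 32 = - \frac{38}{3} - 32 = - \frac{134}{3}$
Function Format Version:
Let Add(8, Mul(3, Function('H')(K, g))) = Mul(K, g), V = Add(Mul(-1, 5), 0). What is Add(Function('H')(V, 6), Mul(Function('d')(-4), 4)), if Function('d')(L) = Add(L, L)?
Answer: Rational(-134, 3) ≈ -44.667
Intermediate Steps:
Function('d')(L) = Mul(2, L)
V = -5 (V = Add(-5, 0) = -5)
Function('H')(K, g) = Add(Rational(-8, 3), Mul(Rational(1, 3), K, g)) (Function('H')(K, g) = Add(Rational(-8, 3), Mul(Rational(1, 3), Mul(K, g))) = Add(Rational(-8, 3), Mul(Rational(1, 3), K, g)))
Add(Function('H')(V, 6), Mul(Function('d')(-4), 4)) = Add(Add(Rational(-8, 3), Mul(Rational(1, 3), -5, 6)), Mul(Mul(2, -4), 4)) = Add(Add(Rational(-8, 3), -10), Mul(-8, 4)) = Add(Rational(-38, 3), -32) = Rational(-134, 3)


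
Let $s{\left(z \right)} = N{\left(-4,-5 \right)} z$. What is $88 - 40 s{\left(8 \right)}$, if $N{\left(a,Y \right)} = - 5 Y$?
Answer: $-7912$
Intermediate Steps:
$s{\left(z \right)} = 25 z$ ($s{\left(z \right)} = \left(-5\right) \left(-5\right) z = 25 z$)
$88 - 40 s{\left(8 \right)} = 88 - 40 \cdot 25 \cdot 8 = 88 - 8000 = -7912$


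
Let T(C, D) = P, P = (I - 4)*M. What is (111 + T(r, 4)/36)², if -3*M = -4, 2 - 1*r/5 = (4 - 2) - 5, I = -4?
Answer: 8934121/729 ≈ 12255.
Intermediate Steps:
r = 25 (r = 10 - 5*((4 - 2) - 5) = 10 - 5*(2 - 5) = 10 - 5*(-3) = 10 + 15 = 25)
M = 4/3 (M = -⅓*(-4) = 4/3 ≈ 1.3333)
P = -32/3 (P = (-4 - 4)*(4/3) = -8*4/3 = -32/3 ≈ -10.667)
T(C, D) = -32/3
(111 + T(r, 4)/36)² = (111 - 32/3/36)² = (111 - 32/3*1/36)² = (111 - 8/27)² = (2989/27)² = 8934121/729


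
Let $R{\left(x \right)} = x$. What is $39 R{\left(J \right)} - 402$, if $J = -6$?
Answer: $-636$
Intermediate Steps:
$39 R{\left(J \right)} - 402 = 39 \left(-6\right) - 402 = -234 - 402 = -636$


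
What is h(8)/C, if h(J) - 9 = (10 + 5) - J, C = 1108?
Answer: 4/277 ≈ 0.014440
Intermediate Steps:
h(J) = 24 - J (h(J) = 9 + ((10 + 5) - J) = 9 + (15 - J) = 24 - J)
h(8)/C = (24 - 1*8)/1108 = (24 - 8)*(1/1108) = 16*(1/1108) = 4/277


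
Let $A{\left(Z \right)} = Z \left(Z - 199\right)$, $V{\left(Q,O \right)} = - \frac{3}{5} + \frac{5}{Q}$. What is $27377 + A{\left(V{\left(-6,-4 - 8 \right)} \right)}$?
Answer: $\frac{24897859}{900} \approx 27664.0$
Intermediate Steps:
$V{\left(Q,O \right)} = - \frac{3}{5} + \frac{5}{Q}$ ($V{\left(Q,O \right)} = \left(-3\right) \frac{1}{5} + \frac{5}{Q} = - \frac{3}{5} + \frac{5}{Q}$)
$A{\left(Z \right)} = Z \left(-199 + Z\right)$
$27377 + A{\left(V{\left(-6,-4 - 8 \right)} \right)} = 27377 + \left(- \frac{3}{5} + \frac{5}{-6}\right) \left(-199 + \left(- \frac{3}{5} + \frac{5}{-6}\right)\right) = 27377 + \left(- \frac{3}{5} + 5 \left(- \frac{1}{6}\right)\right) \left(-199 + \left(- \frac{3}{5} + 5 \left(- \frac{1}{6}\right)\right)\right) = 27377 + \left(- \frac{3}{5} - \frac{5}{6}\right) \left(-199 - \frac{43}{30}\right) = 27377 - \frac{43 \left(-199 - \frac{43}{30}\right)}{30} = 27377 - - \frac{258559}{900} = 27377 + \frac{258559}{900} = \frac{24897859}{900}$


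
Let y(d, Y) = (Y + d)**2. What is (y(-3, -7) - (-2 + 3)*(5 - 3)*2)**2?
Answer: 9216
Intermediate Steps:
(y(-3, -7) - (-2 + 3)*(5 - 3)*2)**2 = ((-7 - 3)**2 - (-2 + 3)*(5 - 3)*2)**2 = ((-10)**2 - 2*2)**2 = (100 - 1*2*2)**2 = (100 - 2*2)**2 = (100 - 4)**2 = 96**2 = 9216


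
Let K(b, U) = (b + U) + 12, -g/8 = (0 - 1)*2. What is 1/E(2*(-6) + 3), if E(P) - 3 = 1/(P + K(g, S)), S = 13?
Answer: 32/97 ≈ 0.32990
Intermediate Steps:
g = 16 (g = -8*(0 - 1)*2 = -(-8)*2 = -8*(-2) = 16)
K(b, U) = 12 + U + b (K(b, U) = (U + b) + 12 = 12 + U + b)
E(P) = 3 + 1/(41 + P) (E(P) = 3 + 1/(P + (12 + 13 + 16)) = 3 + 1/(P + 41) = 3 + 1/(41 + P))
1/E(2*(-6) + 3) = 1/((124 + 3*(2*(-6) + 3))/(41 + (2*(-6) + 3))) = 1/((124 + 3*(-12 + 3))/(41 + (-12 + 3))) = 1/((124 + 3*(-9))/(41 - 9)) = 1/((124 - 27)/32) = 1/((1/32)*97) = 1/(97/32) = 32/97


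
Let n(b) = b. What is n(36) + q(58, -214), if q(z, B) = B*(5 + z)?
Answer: -13446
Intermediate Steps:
n(36) + q(58, -214) = 36 - 214*(5 + 58) = 36 - 214*63 = 36 - 13482 = -13446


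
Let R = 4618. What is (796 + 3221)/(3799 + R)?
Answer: 4017/8417 ≈ 0.47725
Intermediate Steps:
(796 + 3221)/(3799 + R) = (796 + 3221)/(3799 + 4618) = 4017/8417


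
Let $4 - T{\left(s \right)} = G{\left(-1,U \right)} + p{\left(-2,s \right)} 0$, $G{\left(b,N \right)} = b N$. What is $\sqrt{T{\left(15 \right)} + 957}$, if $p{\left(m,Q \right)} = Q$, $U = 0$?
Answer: $31$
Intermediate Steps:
$G{\left(b,N \right)} = N b$
$T{\left(s \right)} = 4$ ($T{\left(s \right)} = 4 - \left(0 \left(-1\right) + s 0\right) = 4 - \left(0 + 0\right) = 4 - 0 = 4 + 0 = 4$)
$\sqrt{T{\left(15 \right)} + 957} = \sqrt{4 + 957} = \sqrt{961} = 31$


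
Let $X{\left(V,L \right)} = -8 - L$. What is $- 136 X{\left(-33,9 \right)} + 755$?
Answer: $3067$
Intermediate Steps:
$- 136 X{\left(-33,9 \right)} + 755 = - 136 \left(-8 - 9\right) + 755 = \left(-136\right) \left(-17\right) + 755 = 2312 + 755 = 3067$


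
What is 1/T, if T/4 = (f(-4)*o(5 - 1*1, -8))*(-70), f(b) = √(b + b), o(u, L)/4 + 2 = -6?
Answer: -I*√2/35840 ≈ -3.9459e-5*I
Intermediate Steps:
o(u, L) = -32 (o(u, L) = -8 + 4*(-6) = -8 - 24 = -32)
f(b) = √2*√b (f(b) = √(2*b) = √2*√b)
T = 17920*I*√2 (T = 4*(((√2*√(-4))*(-32))*(-70)) = 4*(((√2*(2*I))*(-32))*(-70)) = 4*(((2*I*√2)*(-32))*(-70)) = 4*(-64*I*√2*(-70)) = 4*(4480*I*√2) = 17920*I*√2 ≈ 25343.0*I)
1/T = 1/(17920*I*√2) = -I*√2/35840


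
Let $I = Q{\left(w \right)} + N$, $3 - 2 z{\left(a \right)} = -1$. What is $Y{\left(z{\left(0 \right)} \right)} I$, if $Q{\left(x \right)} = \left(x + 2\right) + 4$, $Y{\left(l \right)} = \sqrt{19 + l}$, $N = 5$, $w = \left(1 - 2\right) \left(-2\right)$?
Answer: $13 \sqrt{21} \approx 59.573$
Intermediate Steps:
$z{\left(a \right)} = 2$ ($z{\left(a \right)} = \frac{3}{2} - - \frac{1}{2} = \frac{3}{2} + \frac{1}{2} = 2$)
$w = 2$ ($w = \left(-1\right) \left(-2\right) = 2$)
$Q{\left(x \right)} = 6 + x$ ($Q{\left(x \right)} = \left(2 + x\right) + 4 = 6 + x$)
$I = 13$ ($I = \left(6 + 2\right) + 5 = 8 + 5 = 13$)
$Y{\left(z{\left(0 \right)} \right)} I = \sqrt{19 + 2} \cdot 13 = \sqrt{21} \cdot 13 = 13 \sqrt{21}$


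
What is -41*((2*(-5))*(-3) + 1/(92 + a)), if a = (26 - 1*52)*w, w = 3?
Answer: -17261/14 ≈ -1232.9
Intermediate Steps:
a = -78 (a = (26 - 1*52)*3 = (26 - 52)*3 = -26*3 = -78)
-41*((2*(-5))*(-3) + 1/(92 + a)) = -41*((2*(-5))*(-3) + 1/(92 - 78)) = -41*(-10*(-3) + 1/14) = -41*(30 + 1/14) = -41*421/14 = -17261/14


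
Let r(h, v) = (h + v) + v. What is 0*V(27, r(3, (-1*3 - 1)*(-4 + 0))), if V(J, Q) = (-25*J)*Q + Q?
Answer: 0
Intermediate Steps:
r(h, v) = h + 2*v
V(J, Q) = Q - 25*J*Q (V(J, Q) = -25*J*Q + Q = Q - 25*J*Q)
0*V(27, r(3, (-1*3 - 1)*(-4 + 0))) = 0*((3 + 2*((-1*3 - 1)*(-4 + 0)))*(1 - 25*27)) = 0*((3 + 2*((-3 - 1)*(-4)))*(1 - 675)) = 0*((3 + 2*(-4*(-4)))*(-674)) = 0*((3 + 2*16)*(-674)) = 0*((3 + 32)*(-674)) = 0*(35*(-674)) = 0*(-23590) = 0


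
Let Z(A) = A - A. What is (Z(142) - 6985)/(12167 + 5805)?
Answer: -6985/17972 ≈ -0.38866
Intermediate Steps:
Z(A) = 0
(Z(142) - 6985)/(12167 + 5805) = (0 - 6985)/(12167 + 5805) = -6985/17972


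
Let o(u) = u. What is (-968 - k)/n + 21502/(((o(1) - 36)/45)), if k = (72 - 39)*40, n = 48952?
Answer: -1184138644/42833 ≈ -27645.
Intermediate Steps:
k = 1320 (k = 33*40 = 1320)
(-968 - k)/n + 21502/(((o(1) - 36)/45)) = (-968 - 1*1320)/48952 + 21502/(((1 - 36)/45)) = (-968 - 1320)*(1/48952) + 21502/((-35*1/45)) = -2288*1/48952 + 21502/(-7/9) = -286/6119 + 21502*(-9/7) = -286/6119 - 193518/7 = -1184138644/42833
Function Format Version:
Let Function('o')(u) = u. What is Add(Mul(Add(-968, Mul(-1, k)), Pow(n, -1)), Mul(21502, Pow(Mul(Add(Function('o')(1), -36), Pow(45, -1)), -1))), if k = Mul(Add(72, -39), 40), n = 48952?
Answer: Rational(-1184138644, 42833) ≈ -27645.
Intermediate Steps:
k = 1320 (k = Mul(33, 40) = 1320)
Add(Mul(Add(-968, Mul(-1, k)), Pow(n, -1)), Mul(21502, Pow(Mul(Add(Function('o')(1), -36), Pow(45, -1)), -1))) = Add(Mul(Add(-968, Mul(-1, 1320)), Pow(48952, -1)), Mul(21502, Pow(Mul(Add(1, -36), Pow(45, -1)), -1))) = Add(Mul(Add(-968, -1320), Rational(1, 48952)), Mul(21502, Pow(Mul(-35, Rational(1, 45)), -1))) = Add(Mul(-2288, Rational(1, 48952)), Mul(21502, Pow(Rational(-7, 9), -1))) = Add(Rational(-286, 6119), Mul(21502, Rational(-9, 7))) = Add(Rational(-286, 6119), Rational(-193518, 7)) = Rational(-1184138644, 42833)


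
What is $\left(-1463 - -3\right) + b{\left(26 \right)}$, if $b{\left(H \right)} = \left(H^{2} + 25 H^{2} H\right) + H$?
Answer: $438642$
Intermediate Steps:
$b{\left(H \right)} = H + H^{2} + 25 H^{3}$ ($b{\left(H \right)} = \left(H^{2} + 25 H^{3}\right) + H = H + H^{2} + 25 H^{3}$)
$\left(-1463 - -3\right) + b{\left(26 \right)} = \left(-1463 - -3\right) + 26 \left(1 + 26 + 25 \cdot 26^{2}\right) = \left(-1463 + \left(-23 + 26\right)\right) + 26 \left(1 + 26 + 25 \cdot 676\right) = \left(-1463 + 3\right) + 26 \left(1 + 26 + 16900\right) = -1460 + 26 \cdot 16927 = -1460 + 440102 = 438642$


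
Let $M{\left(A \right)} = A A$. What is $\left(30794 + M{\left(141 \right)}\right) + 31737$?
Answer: $82412$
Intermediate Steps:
$M{\left(A \right)} = A^{2}$
$\left(30794 + M{\left(141 \right)}\right) + 31737 = \left(30794 + 141^{2}\right) + 31737 = \left(30794 + 19881\right) + 31737 = 50675 + 31737 = 82412$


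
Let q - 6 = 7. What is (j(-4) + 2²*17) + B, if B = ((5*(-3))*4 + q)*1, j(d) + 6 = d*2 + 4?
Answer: 11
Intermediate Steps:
q = 13 (q = 6 + 7 = 13)
j(d) = -2 + 2*d (j(d) = -6 + (d*2 + 4) = -6 + (2*d + 4) = -6 + (4 + 2*d) = -2 + 2*d)
B = -47 (B = ((5*(-3))*4 + 13)*1 = (-15*4 + 13)*1 = (-60 + 13)*1 = -47*1 = -47)
(j(-4) + 2²*17) + B = ((-2 + 2*(-4)) + 2²*17) - 47 = ((-2 - 8) + 4*17) - 47 = (-10 + 68) - 47 = 58 - 47 = 11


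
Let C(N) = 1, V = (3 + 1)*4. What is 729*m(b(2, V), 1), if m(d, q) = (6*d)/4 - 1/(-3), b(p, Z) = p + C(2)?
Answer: 7047/2 ≈ 3523.5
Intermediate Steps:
V = 16 (V = 4*4 = 16)
b(p, Z) = 1 + p (b(p, Z) = p + 1 = 1 + p)
m(d, q) = ⅓ + 3*d/2 (m(d, q) = (6*d)*(¼) - 1*(-⅓) = 3*d/2 + ⅓ = ⅓ + 3*d/2)
729*m(b(2, V), 1) = 729*(⅓ + 3*(1 + 2)/2) = 729*(⅓ + (3/2)*3) = 729*(⅓ + 9/2) = 729*(29/6) = 7047/2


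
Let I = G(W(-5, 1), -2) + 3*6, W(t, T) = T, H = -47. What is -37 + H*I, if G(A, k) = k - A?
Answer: -742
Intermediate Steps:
I = 15 (I = (-2 - 1*1) + 3*6 = (-2 - 1) + 18 = -3 + 18 = 15)
-37 + H*I = -37 - 47*15 = -37 - 705 = -742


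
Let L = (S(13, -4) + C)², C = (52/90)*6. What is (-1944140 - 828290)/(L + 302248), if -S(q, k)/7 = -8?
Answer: -311898375/34400732 ≈ -9.0666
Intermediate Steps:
S(q, k) = 56 (S(q, k) = -7*(-8) = 56)
C = 52/15 (C = (52*(1/90))*6 = (26/45)*6 = 52/15 ≈ 3.4667)
L = 795664/225 (L = (56 + 52/15)² = (892/15)² = 795664/225 ≈ 3536.3)
(-1944140 - 828290)/(L + 302248) = (-1944140 - 828290)/(795664/225 + 302248) = -2772430/68801464/225 = -2772430*225/68801464 = -311898375/34400732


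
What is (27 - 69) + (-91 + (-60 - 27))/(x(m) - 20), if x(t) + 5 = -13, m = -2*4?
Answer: -709/19 ≈ -37.316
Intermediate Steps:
m = -8
x(t) = -18 (x(t) = -5 - 13 = -18)
(27 - 69) + (-91 + (-60 - 27))/(x(m) - 20) = (27 - 69) + (-91 + (-60 - 27))/(-18 - 20) = -42 + (-91 - 87)/(-38) = -42 - 178*(-1/38) = -42 + 89/19 = -709/19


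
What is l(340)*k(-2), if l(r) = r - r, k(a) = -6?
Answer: 0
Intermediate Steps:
l(r) = 0
l(340)*k(-2) = 0*(-6) = 0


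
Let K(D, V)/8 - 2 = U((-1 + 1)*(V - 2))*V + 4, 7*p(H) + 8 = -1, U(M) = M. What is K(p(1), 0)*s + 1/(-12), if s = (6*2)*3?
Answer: 20735/12 ≈ 1727.9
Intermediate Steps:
p(H) = -9/7 (p(H) = -8/7 + (⅐)*(-1) = -8/7 - ⅐ = -9/7)
K(D, V) = 48 (K(D, V) = 16 + 8*(((-1 + 1)*(V - 2))*V + 4) = 16 + 8*((0*(-2 + V))*V + 4) = 16 + 8*(0*V + 4) = 16 + 8*(0 + 4) = 16 + 8*4 = 16 + 32 = 48)
s = 36 (s = 12*3 = 36)
K(p(1), 0)*s + 1/(-12) = 48*36 + 1/(-12) = 1728 - 1/12 = 20735/12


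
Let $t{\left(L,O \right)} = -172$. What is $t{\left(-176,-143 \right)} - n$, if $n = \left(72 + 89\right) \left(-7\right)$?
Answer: $955$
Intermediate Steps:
$n = -1127$ ($n = 161 \left(-7\right) = -1127$)
$t{\left(-176,-143 \right)} - n = -172 - -1127 = -172 + 1127 = 955$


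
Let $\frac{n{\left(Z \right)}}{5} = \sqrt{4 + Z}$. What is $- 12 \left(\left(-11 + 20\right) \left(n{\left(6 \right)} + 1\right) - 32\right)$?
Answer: $276 - 540 \sqrt{10} \approx -1431.6$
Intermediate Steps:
$n{\left(Z \right)} = 5 \sqrt{4 + Z}$
$- 12 \left(\left(-11 + 20\right) \left(n{\left(6 \right)} + 1\right) - 32\right) = - 12 \left(\left(-11 + 20\right) \left(5 \sqrt{4 + 6} + 1\right) - 32\right) = - 12 \left(9 \left(5 \sqrt{10} + 1\right) - 32\right) = - 12 \left(9 \left(1 + 5 \sqrt{10}\right) - 32\right) = - 12 \left(\left(9 + 45 \sqrt{10}\right) - 32\right) = - 12 \left(-23 + 45 \sqrt{10}\right) = 276 - 540 \sqrt{10}$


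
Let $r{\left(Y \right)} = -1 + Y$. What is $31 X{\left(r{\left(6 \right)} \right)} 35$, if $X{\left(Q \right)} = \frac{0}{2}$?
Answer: $0$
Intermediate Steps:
$X{\left(Q \right)} = 0$ ($X{\left(Q \right)} = 0 \cdot \frac{1}{2} = 0$)
$31 X{\left(r{\left(6 \right)} \right)} 35 = 31 \cdot 0 \cdot 35 = 0 \cdot 35 = 0$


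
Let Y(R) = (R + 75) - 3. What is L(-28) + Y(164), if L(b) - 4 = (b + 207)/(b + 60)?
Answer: 7859/32 ≈ 245.59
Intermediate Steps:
L(b) = 4 + (207 + b)/(60 + b) (L(b) = 4 + (b + 207)/(b + 60) = 4 + (207 + b)/(60 + b))
Y(R) = 72 + R (Y(R) = (75 + R) - 3 = 72 + R)
L(-28) + Y(164) = (447 + 5*(-28))/(60 - 28) + (72 + 164) = (447 - 140)/32 + 236 = (1/32)*307 + 236 = 307/32 + 236 = 7859/32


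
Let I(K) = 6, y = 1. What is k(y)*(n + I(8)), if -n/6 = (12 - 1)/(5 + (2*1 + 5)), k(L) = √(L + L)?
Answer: √2/2 ≈ 0.70711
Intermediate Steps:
k(L) = √2*√L (k(L) = √(2*L) = √2*√L)
n = -11/2 (n = -6*(12 - 1)/(5 + (2*1 + 5)) = -66/(5 + (2 + 5)) = -66/(5 + 7) = -66/12 = -6*11/12 = -11/2 ≈ -5.5000)
k(y)*(n + I(8)) = (√2*√1)*(-11/2 + 6) = (√2*1)*(½) = √2*(½) = √2/2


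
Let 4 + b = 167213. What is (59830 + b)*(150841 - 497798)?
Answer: -78772770323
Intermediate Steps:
b = 167209 (b = -4 + 167213 = 167209)
(59830 + b)*(150841 - 497798) = (59830 + 167209)*(150841 - 497798) = 227039*(-346957) = -78772770323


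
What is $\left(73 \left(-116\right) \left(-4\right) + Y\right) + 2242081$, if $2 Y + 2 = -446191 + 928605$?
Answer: $2517159$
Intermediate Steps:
$Y = 241206$ ($Y = -1 + \frac{-446191 + 928605}{2} = -1 + \frac{1}{2} \cdot 482414 = -1 + 241207 = 241206$)
$\left(73 \left(-116\right) \left(-4\right) + Y\right) + 2242081 = \left(73 \left(-116\right) \left(-4\right) + 241206\right) + 2242081 = \left(\left(-8468\right) \left(-4\right) + 241206\right) + 2242081 = \left(33872 + 241206\right) + 2242081 = 275078 + 2242081 = 2517159$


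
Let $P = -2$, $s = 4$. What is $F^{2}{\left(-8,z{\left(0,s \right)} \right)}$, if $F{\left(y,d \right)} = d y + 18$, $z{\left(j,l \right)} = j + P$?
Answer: $1156$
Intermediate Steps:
$z{\left(j,l \right)} = -2 + j$ ($z{\left(j,l \right)} = j - 2 = -2 + j$)
$F{\left(y,d \right)} = 18 + d y$
$F^{2}{\left(-8,z{\left(0,s \right)} \right)} = \left(18 + \left(-2 + 0\right) \left(-8\right)\right)^{2} = \left(18 - -16\right)^{2} = \left(18 + 16\right)^{2} = 34^{2} = 1156$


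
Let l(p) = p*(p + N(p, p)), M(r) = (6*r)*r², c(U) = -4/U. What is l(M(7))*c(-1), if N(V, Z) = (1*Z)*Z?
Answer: 34882457904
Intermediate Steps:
N(V, Z) = Z² (N(V, Z) = Z*Z = Z²)
M(r) = 6*r³
l(p) = p*(p + p²)
l(M(7))*c(-1) = ((6*7³)²*(1 + 6*7³))*(-4/(-1)) = ((6*343)²*(1 + 6*343))*(-4*(-1)) = (2058²*(1 + 2058))*4 = (4235364*2059)*4 = 8720614476*4 = 34882457904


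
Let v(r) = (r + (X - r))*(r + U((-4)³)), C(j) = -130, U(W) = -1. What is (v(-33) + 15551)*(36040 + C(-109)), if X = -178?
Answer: 775763730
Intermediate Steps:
v(r) = 178 - 178*r (v(r) = (r + (-178 - r))*(r - 1) = -178*(-1 + r) = 178 - 178*r)
(v(-33) + 15551)*(36040 + C(-109)) = ((178 - 178*(-33)) + 15551)*(36040 - 130) = ((178 + 5874) + 15551)*35910 = (6052 + 15551)*35910 = 21603*35910 = 775763730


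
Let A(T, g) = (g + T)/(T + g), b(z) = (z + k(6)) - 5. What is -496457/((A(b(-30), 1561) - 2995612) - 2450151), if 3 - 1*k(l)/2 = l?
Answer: 496457/5445762 ≈ 0.091164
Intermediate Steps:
k(l) = 6 - 2*l
b(z) = -11 + z (b(z) = (z + (6 - 2*6)) - 5 = (z + (6 - 12)) - 5 = (z - 6) - 5 = (-6 + z) - 5 = -11 + z)
A(T, g) = 1 (A(T, g) = (T + g)/(T + g) = 1)
-496457/((A(b(-30), 1561) - 2995612) - 2450151) = -496457/((1 - 2995612) - 2450151) = -496457/(-2995611 - 2450151) = -496457/(-5445762) = -496457*(-1/5445762) = 496457/5445762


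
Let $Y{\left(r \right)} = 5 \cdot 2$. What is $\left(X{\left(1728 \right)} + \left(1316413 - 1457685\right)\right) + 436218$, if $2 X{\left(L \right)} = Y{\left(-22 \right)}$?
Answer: $294951$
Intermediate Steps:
$Y{\left(r \right)} = 10$
$X{\left(L \right)} = 5$ ($X{\left(L \right)} = \frac{1}{2} \cdot 10 = 5$)
$\left(X{\left(1728 \right)} + \left(1316413 - 1457685\right)\right) + 436218 = \left(5 + \left(1316413 - 1457685\right)\right) + 436218 = \left(5 - 141272\right) + 436218 = -141267 + 436218 = 294951$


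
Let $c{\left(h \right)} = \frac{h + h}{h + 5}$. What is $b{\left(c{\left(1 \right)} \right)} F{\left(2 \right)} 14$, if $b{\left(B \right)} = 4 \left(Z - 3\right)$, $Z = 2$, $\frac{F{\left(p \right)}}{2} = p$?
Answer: $-224$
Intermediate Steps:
$F{\left(p \right)} = 2 p$
$c{\left(h \right)} = \frac{2 h}{5 + h}$
$b{\left(B \right)} = -4$ ($b{\left(B \right)} = 4 \left(2 - 3\right) = 4 \left(-1\right) = -4$)
$b{\left(c{\left(1 \right)} \right)} F{\left(2 \right)} 14 = - 4 \cdot 2 \cdot 2 \cdot 14 = \left(-4\right) 4 \cdot 14 = \left(-16\right) 14 = -224$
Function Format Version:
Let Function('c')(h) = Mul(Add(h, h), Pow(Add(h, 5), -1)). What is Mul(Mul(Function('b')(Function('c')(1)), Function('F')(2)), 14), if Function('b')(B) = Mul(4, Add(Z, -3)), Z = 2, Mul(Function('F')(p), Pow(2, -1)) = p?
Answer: -224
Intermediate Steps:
Function('F')(p) = Mul(2, p)
Function('c')(h) = Mul(2, h, Pow(Add(5, h), -1)) (Function('c')(h) = Mul(Mul(2, h), Pow(Add(5, h), -1)) = Mul(2, h, Pow(Add(5, h), -1)))
Function('b')(B) = -4 (Function('b')(B) = Mul(4, Add(2, -3)) = Mul(4, -1) = -4)
Mul(Mul(Function('b')(Function('c')(1)), Function('F')(2)), 14) = Mul(Mul(-4, Mul(2, 2)), 14) = Mul(Mul(-4, 4), 14) = Mul(-16, 14) = -224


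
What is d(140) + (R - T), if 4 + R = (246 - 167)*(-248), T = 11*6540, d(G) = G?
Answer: -91396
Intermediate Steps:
T = 71940
R = -19596 (R = -4 + (246 - 167)*(-248) = -4 + 79*(-248) = -4 - 19592 = -19596)
d(140) + (R - T) = 140 + (-19596 - 1*71940) = 140 + (-19596 - 71940) = 140 - 91536 = -91396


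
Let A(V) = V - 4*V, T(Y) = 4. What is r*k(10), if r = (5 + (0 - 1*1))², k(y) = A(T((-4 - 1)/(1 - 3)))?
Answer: -192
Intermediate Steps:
A(V) = -3*V
k(y) = -12 (k(y) = -3*4 = -12)
r = 16 (r = (5 + (0 - 1))² = (5 - 1)² = 4² = 16)
r*k(10) = 16*(-12) = -192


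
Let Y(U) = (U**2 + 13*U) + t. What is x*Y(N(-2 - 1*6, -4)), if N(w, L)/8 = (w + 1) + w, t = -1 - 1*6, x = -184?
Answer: -2361272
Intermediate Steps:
t = -7 (t = -1 - 6 = -7)
N(w, L) = 8 + 16*w (N(w, L) = 8*((w + 1) + w) = 8*((1 + w) + w) = 8*(1 + 2*w) = 8 + 16*w)
Y(U) = -7 + U**2 + 13*U (Y(U) = (U**2 + 13*U) - 7 = -7 + U**2 + 13*U)
x*Y(N(-2 - 1*6, -4)) = -184*(-7 + (8 + 16*(-2 - 1*6))**2 + 13*(8 + 16*(-2 - 1*6))) = -184*(-7 + (8 + 16*(-2 - 6))**2 + 13*(8 + 16*(-2 - 6))) = -184*(-7 + (8 + 16*(-8))**2 + 13*(8 + 16*(-8))) = -184*(-7 + (8 - 128)**2 + 13*(8 - 128)) = -184*(-7 + (-120)**2 + 13*(-120)) = -184*(-7 + 14400 - 1560) = -184*12833 = -2361272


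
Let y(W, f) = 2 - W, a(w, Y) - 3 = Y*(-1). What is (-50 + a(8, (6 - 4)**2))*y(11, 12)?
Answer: 459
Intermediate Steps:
a(w, Y) = 3 - Y (a(w, Y) = 3 + Y*(-1) = 3 - Y)
(-50 + a(8, (6 - 4)**2))*y(11, 12) = (-50 + (3 - (6 - 4)**2))*(2 - 1*11) = (-50 + (3 - 1*2**2))*(2 - 11) = (-50 + (3 - 1*4))*(-9) = (-50 + (3 - 4))*(-9) = (-50 - 1)*(-9) = -51*(-9) = 459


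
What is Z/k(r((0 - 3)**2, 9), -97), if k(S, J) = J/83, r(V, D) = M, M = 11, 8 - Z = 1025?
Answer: 84411/97 ≈ 870.22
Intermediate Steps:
Z = -1017 (Z = 8 - 1*1025 = 8 - 1025 = -1017)
r(V, D) = 11
k(S, J) = J/83 (k(S, J) = J*(1/83) = J/83)
Z/k(r((0 - 3)**2, 9), -97) = -1017/((1/83)*(-97)) = -1017/(-97/83) = -1017*(-83/97) = 84411/97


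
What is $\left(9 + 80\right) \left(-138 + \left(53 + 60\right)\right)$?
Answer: $-2225$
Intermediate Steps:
$\left(9 + 80\right) \left(-138 + \left(53 + 60\right)\right) = 89 \left(-138 + 113\right) = 89 \left(-25\right) = -2225$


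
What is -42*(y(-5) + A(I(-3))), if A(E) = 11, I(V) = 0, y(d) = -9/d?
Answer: -2688/5 ≈ -537.60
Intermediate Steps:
-42*(y(-5) + A(I(-3))) = -42*(-9/(-5) + 11) = -42*(-9*(-1/5) + 11) = -42*(9/5 + 11) = -42*64/5 = -2688/5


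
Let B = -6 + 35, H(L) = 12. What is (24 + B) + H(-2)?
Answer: 65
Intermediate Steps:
B = 29
(24 + B) + H(-2) = (24 + 29) + 12 = 53 + 12 = 65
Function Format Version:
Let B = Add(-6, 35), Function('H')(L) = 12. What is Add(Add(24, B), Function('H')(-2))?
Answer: 65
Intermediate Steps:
B = 29
Add(Add(24, B), Function('H')(-2)) = Add(Add(24, 29), 12) = Add(53, 12) = 65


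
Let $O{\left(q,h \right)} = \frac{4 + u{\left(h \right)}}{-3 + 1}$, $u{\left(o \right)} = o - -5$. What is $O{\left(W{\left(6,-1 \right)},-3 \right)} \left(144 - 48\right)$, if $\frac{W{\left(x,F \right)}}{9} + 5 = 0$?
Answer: $-288$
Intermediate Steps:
$u{\left(o \right)} = 5 + o$ ($u{\left(o \right)} = o + 5 = 5 + o$)
$W{\left(x,F \right)} = -45$ ($W{\left(x,F \right)} = -45 + 9 \cdot 0 = -45 + 0 = -45$)
$O{\left(q,h \right)} = - \frac{9}{2} - \frac{h}{2}$ ($O{\left(q,h \right)} = \frac{4 + \left(5 + h\right)}{-3 + 1} = \frac{9 + h}{-2} = \left(9 + h\right) \left(- \frac{1}{2}\right) = - \frac{9}{2} - \frac{h}{2}$)
$O{\left(W{\left(6,-1 \right)},-3 \right)} \left(144 - 48\right) = \left(- \frac{9}{2} - - \frac{3}{2}\right) \left(144 - 48\right) = \left(- \frac{9}{2} + \frac{3}{2}\right) 96 = \left(-3\right) 96 = -288$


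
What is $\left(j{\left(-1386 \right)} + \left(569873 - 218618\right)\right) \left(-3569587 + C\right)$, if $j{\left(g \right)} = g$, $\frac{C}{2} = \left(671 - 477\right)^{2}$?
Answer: $-1222552494735$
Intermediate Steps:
$C = 75272$ ($C = 2 \left(671 - 477\right)^{2} = 2 \cdot 194^{2} = 2 \cdot 37636 = 75272$)
$\left(j{\left(-1386 \right)} + \left(569873 - 218618\right)\right) \left(-3569587 + C\right) = \left(-1386 + \left(569873 - 218618\right)\right) \left(-3569587 + 75272\right) = \left(-1386 + \left(569873 - 218618\right)\right) \left(-3494315\right) = \left(-1386 + 351255\right) \left(-3494315\right) = 349869 \left(-3494315\right) = -1222552494735$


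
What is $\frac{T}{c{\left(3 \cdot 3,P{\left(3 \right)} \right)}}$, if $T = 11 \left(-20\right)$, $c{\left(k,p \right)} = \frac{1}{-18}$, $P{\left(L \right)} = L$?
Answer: $3960$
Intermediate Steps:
$c{\left(k,p \right)} = - \frac{1}{18}$
$T = -220$
$\frac{T}{c{\left(3 \cdot 3,P{\left(3 \right)} \right)}} = - \frac{220}{- \frac{1}{18}} = \left(-220\right) \left(-18\right) = 3960$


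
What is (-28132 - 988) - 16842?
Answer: -45962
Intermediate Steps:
(-28132 - 988) - 16842 = -29120 - 16842 = -45962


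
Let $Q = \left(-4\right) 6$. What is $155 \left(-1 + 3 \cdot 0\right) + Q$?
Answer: $-179$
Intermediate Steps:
$Q = -24$
$155 \left(-1 + 3 \cdot 0\right) + Q = 155 \left(-1 + 3 \cdot 0\right) - 24 = 155 \left(-1 + 0\right) - 24 = 155 \left(-1\right) - 24 = -155 - 24 = -179$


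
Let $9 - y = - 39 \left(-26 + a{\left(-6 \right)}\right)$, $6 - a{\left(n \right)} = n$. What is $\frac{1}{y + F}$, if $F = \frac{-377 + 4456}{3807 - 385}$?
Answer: $- \frac{3422}{1833535} \approx -0.0018663$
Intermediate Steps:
$a{\left(n \right)} = 6 - n$
$F = \frac{4079}{3422} \approx 1.192$
$y = -537$ ($y = 9 - - 39 \left(-26 + \left(6 - -6\right)\right) = 9 - - 39 \left(-26 + \left(6 + 6\right)\right) = 9 - - 39 \left(-26 + 12\right) = 9 - \left(-39\right) \left(-14\right) = 9 - 546 = -537$)
$\frac{1}{y + F} = \frac{1}{-537 + \frac{4079}{3422}} = \frac{1}{- \frac{1833535}{3422}} = - \frac{3422}{1833535}$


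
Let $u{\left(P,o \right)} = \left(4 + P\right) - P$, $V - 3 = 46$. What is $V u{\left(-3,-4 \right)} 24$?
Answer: $4704$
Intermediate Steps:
$V = 49$ ($V = 3 + 46 = 49$)
$u{\left(P,o \right)} = 4$
$V u{\left(-3,-4 \right)} 24 = 49 \cdot 4 \cdot 24 = 196 \cdot 24 = 4704$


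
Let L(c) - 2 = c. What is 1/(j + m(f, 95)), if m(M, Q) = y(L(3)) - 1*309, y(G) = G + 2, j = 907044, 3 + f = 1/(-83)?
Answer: 1/906742 ≈ 1.1028e-6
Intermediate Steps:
L(c) = 2 + c
f = -250/83 (f = -3 + 1/(-83) = -3 - 1/83 = -250/83 ≈ -3.0120)
y(G) = 2 + G
m(M, Q) = -302 (m(M, Q) = (2 + (2 + 3)) - 1*309 = (2 + 5) - 309 = 7 - 309 = -302)
1/(j + m(f, 95)) = 1/(907044 - 302) = 1/906742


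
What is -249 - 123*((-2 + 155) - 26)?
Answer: -15870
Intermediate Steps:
-249 - 123*((-2 + 155) - 26) = -249 - 123*(153 - 26) = -249 - 123*127 = -249 - 15621 = -15870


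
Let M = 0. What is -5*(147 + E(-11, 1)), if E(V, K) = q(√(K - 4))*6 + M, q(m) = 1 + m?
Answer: -765 - 30*I*√3 ≈ -765.0 - 51.962*I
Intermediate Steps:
E(V, K) = 6 + 6*√(-4 + K) (E(V, K) = (1 + √(K - 4))*6 + 0 = (1 + √(-4 + K))*6 + 0 = (6 + 6*√(-4 + K)) + 0 = 6 + 6*√(-4 + K))
-5*(147 + E(-11, 1)) = -5*(147 + (6 + 6*√(-4 + 1))) = -5*(147 + (6 + 6*√(-3))) = -5*(147 + (6 + 6*(I*√3))) = -5*(147 + (6 + 6*I*√3)) = -5*(153 + 6*I*√3) = -765 - 30*I*√3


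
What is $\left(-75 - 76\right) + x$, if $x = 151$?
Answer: $0$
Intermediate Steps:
$\left(-75 - 76\right) + x = \left(-75 - 76\right) + 151 = -151 + 151 = 0$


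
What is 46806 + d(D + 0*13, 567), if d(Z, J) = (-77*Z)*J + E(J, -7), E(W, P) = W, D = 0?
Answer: 47373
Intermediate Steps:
d(Z, J) = J - 77*J*Z (d(Z, J) = (-77*Z)*J + J = -77*J*Z + J = J - 77*J*Z)
46806 + d(D + 0*13, 567) = 46806 + 567*(1 - 77*(0 + 0*13)) = 46806 + 567*(1 - 77*(0 + 0)) = 46806 + 567*(1 - 77*0) = 46806 + 567*(1 + 0) = 46806 + 567*1 = 46806 + 567 = 47373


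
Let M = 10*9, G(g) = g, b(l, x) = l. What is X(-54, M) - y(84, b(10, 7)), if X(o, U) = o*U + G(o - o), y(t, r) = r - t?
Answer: -4786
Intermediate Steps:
M = 90
X(o, U) = U*o (X(o, U) = o*U + (o - o) = U*o + 0 = U*o)
X(-54, M) - y(84, b(10, 7)) = 90*(-54) - (10 - 1*84) = -4860 - (10 - 84) = -4860 - 1*(-74) = -4860 + 74 = -4786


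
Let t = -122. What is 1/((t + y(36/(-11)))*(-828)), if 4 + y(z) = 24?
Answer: 1/84456 ≈ 1.1840e-5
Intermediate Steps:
y(z) = 20 (y(z) = -4 + 24 = 20)
1/((t + y(36/(-11)))*(-828)) = 1/((-122 + 20)*(-828)) = 1/(-102*(-828)) = 1/84456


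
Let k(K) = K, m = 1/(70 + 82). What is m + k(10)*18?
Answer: 27361/152 ≈ 180.01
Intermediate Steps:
m = 1/152 ≈ 0.0065789
m + k(10)*18 = 1/152 + 10*18 = 1/152 + 180 = 27361/152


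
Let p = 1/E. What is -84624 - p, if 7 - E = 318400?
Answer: -26943689231/318393 ≈ -84624.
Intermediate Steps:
E = -318393 (E = 7 - 1*318400 = 7 - 318400 = -318393)
p = -1/318393 (p = 1/(-318393) = -1/318393 ≈ -3.1408e-6)
-84624 - p = -84624 - 1*(-1/318393) = -84624 + 1/318393 = -26943689231/318393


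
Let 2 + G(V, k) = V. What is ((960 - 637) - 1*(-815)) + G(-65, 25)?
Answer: 1071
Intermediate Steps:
G(V, k) = -2 + V
((960 - 637) - 1*(-815)) + G(-65, 25) = ((960 - 637) - 1*(-815)) + (-2 - 65) = (323 + 815) - 67 = 1138 - 67 = 1071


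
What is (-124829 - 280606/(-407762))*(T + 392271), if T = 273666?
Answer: -16948177259010102/203881 ≈ -8.3128e+10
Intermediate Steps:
(-124829 - 280606/(-407762))*(T + 392271) = (-124829 - 280606/(-407762))*(273666 + 392271) = (-124829 - 280606*(-1/407762))*665937 = (-124829 + 140303/203881)*665937 = -25450121046/203881*665937 = -16948177259010102/203881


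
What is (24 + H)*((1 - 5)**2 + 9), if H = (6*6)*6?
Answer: 6000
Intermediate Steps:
H = 216 (H = 36*6 = 216)
(24 + H)*((1 - 5)**2 + 9) = (24 + 216)*((1 - 5)**2 + 9) = 240*((-4)**2 + 9) = 240*(16 + 9) = 240*25 = 6000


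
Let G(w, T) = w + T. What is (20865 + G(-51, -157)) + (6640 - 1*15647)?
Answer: 11650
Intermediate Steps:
G(w, T) = T + w
(20865 + G(-51, -157)) + (6640 - 1*15647) = (20865 + (-157 - 51)) + (6640 - 1*15647) = (20865 - 208) + (6640 - 15647) = 20657 - 9007 = 11650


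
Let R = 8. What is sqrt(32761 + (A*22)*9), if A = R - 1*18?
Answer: sqrt(30781) ≈ 175.45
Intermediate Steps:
A = -10 (A = 8 - 1*18 = 8 - 18 = -10)
sqrt(32761 + (A*22)*9) = sqrt(32761 - 10*22*9) = sqrt(32761 - 220*9) = sqrt(32761 - 1980) = sqrt(30781)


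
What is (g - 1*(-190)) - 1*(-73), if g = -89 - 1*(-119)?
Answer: 293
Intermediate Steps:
g = 30 (g = -89 + 119 = 30)
(g - 1*(-190)) - 1*(-73) = (30 - 1*(-190)) - 1*(-73) = (30 + 190) + 73 = 220 + 73 = 293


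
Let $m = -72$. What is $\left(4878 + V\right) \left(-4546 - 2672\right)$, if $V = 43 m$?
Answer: $-12862476$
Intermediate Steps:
$V = -3096$ ($V = 43 \left(-72\right) = -3096$)
$\left(4878 + V\right) \left(-4546 - 2672\right) = \left(4878 - 3096\right) \left(-4546 - 2672\right) = 1782 \left(-7218\right) = -12862476$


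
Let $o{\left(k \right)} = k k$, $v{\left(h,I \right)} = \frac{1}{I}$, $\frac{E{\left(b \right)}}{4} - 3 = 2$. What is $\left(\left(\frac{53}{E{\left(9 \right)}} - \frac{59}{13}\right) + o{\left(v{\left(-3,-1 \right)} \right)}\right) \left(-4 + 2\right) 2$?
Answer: $\frac{231}{65} \approx 3.5538$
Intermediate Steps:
$E{\left(b \right)} = 20$ ($E{\left(b \right)} = 12 + 4 \cdot 2 = 12 + 8 = 20$)
$o{\left(k \right)} = k^{2}$
$\left(\left(\frac{53}{E{\left(9 \right)}} - \frac{59}{13}\right) + o{\left(v{\left(-3,-1 \right)} \right)}\right) \left(-4 + 2\right) 2 = \left(\left(\frac{53}{20} - \frac{59}{13}\right) + \left(\frac{1}{-1}\right)^{2}\right) \left(-4 + 2\right) 2 = \left(\left(53 \cdot \frac{1}{20} - \frac{59}{13}\right) + \left(-1\right)^{2}\right) \left(\left(-2\right) 2\right) = \left(\left(\frac{53}{20} - \frac{59}{13}\right) + 1\right) \left(-4\right) = \left(- \frac{491}{260} + 1\right) \left(-4\right) = \left(- \frac{231}{260}\right) \left(-4\right) = \frac{231}{65}$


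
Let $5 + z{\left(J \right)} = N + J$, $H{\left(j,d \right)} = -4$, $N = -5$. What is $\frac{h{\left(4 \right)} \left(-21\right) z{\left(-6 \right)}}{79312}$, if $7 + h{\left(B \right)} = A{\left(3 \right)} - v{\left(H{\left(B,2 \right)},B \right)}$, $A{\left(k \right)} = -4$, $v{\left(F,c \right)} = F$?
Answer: $- \frac{147}{4957} \approx -0.029655$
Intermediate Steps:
$z{\left(J \right)} = -10 + J$ ($z{\left(J \right)} = -5 + \left(-5 + J\right) = -10 + J$)
$h{\left(B \right)} = -7$ ($h{\left(B \right)} = -7 - 0 = -7 + \left(-4 + 4\right) = -7 + 0 = -7$)
$\frac{h{\left(4 \right)} \left(-21\right) z{\left(-6 \right)}}{79312} = \frac{\left(-7\right) \left(-21\right) \left(-10 - 6\right)}{79312} = 147 \left(-16\right) \frac{1}{79312} = \left(-2352\right) \frac{1}{79312} = - \frac{147}{4957}$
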